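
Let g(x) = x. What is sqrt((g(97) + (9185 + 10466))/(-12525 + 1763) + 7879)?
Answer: 5*sqrt(9123383261)/5381 ≈ 88.753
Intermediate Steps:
sqrt((g(97) + (9185 + 10466))/(-12525 + 1763) + 7879) = sqrt((97 + (9185 + 10466))/(-12525 + 1763) + 7879) = sqrt((97 + 19651)/(-10762) + 7879) = sqrt(19748*(-1/10762) + 7879) = sqrt(-9874/5381 + 7879) = sqrt(42387025/5381) = 5*sqrt(9123383261)/5381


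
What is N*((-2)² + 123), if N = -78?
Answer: -9906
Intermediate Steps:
N*((-2)² + 123) = -78*((-2)² + 123) = -78*(4 + 123) = -78*127 = -9906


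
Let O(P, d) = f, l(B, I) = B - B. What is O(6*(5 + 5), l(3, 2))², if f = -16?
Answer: 256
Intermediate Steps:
l(B, I) = 0
O(P, d) = -16
O(6*(5 + 5), l(3, 2))² = (-16)² = 256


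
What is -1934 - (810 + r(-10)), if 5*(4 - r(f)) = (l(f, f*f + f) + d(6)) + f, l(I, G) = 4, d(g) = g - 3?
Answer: -13743/5 ≈ -2748.6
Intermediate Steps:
d(g) = -3 + g
r(f) = 13/5 - f/5 (r(f) = 4 - ((4 + (-3 + 6)) + f)/5 = 4 - ((4 + 3) + f)/5 = 4 - (7 + f)/5 = 4 + (-7/5 - f/5) = 13/5 - f/5)
-1934 - (810 + r(-10)) = -1934 - (810 + (13/5 - 1/5*(-10))) = -1934 - (810 + (13/5 + 2)) = -1934 - (810 + 23/5) = -1934 - 1*4073/5 = -1934 - 4073/5 = -13743/5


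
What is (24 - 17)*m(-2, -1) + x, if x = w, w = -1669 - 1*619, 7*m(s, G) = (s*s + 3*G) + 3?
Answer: -2284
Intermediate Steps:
m(s, G) = 3/7 + s²/7 + 3*G/7 (m(s, G) = ((s*s + 3*G) + 3)/7 = ((s² + 3*G) + 3)/7 = (3 + s² + 3*G)/7 = 3/7 + s²/7 + 3*G/7)
w = -2288 (w = -1669 - 619 = -2288)
x = -2288
(24 - 17)*m(-2, -1) + x = (24 - 17)*(3/7 + (⅐)*(-2)² + (3/7)*(-1)) - 2288 = 7*(3/7 + (⅐)*4 - 3/7) - 2288 = 7*(3/7 + 4/7 - 3/7) - 2288 = 7*(4/7) - 2288 = 4 - 2288 = -2284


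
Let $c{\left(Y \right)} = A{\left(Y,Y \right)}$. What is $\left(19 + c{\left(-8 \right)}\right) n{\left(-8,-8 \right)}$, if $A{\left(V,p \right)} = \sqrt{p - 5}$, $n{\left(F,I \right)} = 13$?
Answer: $247 + 13 i \sqrt{13} \approx 247.0 + 46.872 i$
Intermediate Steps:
$A{\left(V,p \right)} = \sqrt{-5 + p}$
$c{\left(Y \right)} = \sqrt{-5 + Y}$
$\left(19 + c{\left(-8 \right)}\right) n{\left(-8,-8 \right)} = \left(19 + \sqrt{-5 - 8}\right) 13 = \left(19 + \sqrt{-13}\right) 13 = \left(19 + i \sqrt{13}\right) 13 = 247 + 13 i \sqrt{13}$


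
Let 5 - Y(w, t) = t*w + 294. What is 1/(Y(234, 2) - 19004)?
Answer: -1/19761 ≈ -5.0605e-5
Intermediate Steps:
Y(w, t) = -289 - t*w (Y(w, t) = 5 - (t*w + 294) = 5 - (294 + t*w) = 5 + (-294 - t*w) = -289 - t*w)
1/(Y(234, 2) - 19004) = 1/((-289 - 1*2*234) - 19004) = 1/((-289 - 468) - 19004) = 1/(-757 - 19004) = 1/(-19761) = -1/19761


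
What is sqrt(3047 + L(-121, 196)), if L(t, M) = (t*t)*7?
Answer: 3*sqrt(11726) ≈ 324.86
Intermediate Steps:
L(t, M) = 7*t**2 (L(t, M) = t**2*7 = 7*t**2)
sqrt(3047 + L(-121, 196)) = sqrt(3047 + 7*(-121)**2) = sqrt(3047 + 7*14641) = sqrt(3047 + 102487) = sqrt(105534) = 3*sqrt(11726)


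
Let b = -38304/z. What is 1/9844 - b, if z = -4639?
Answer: -377059937/45666316 ≈ -8.2569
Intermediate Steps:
b = 38304/4639 (b = -38304/(-4639) = -38304*(-1/4639) = 38304/4639 ≈ 8.2570)
1/9844 - b = 1/9844 - 1*38304/4639 = 1/9844 - 38304/4639 = -377059937/45666316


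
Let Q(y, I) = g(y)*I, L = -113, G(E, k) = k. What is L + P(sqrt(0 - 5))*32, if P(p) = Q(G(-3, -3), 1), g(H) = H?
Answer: -209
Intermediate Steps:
Q(y, I) = I*y (Q(y, I) = y*I = I*y)
P(p) = -3 (P(p) = 1*(-3) = -3)
L + P(sqrt(0 - 5))*32 = -113 - 3*32 = -113 - 96 = -209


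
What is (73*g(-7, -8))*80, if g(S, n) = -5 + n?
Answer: -75920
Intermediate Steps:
(73*g(-7, -8))*80 = (73*(-5 - 8))*80 = (73*(-13))*80 = -949*80 = -75920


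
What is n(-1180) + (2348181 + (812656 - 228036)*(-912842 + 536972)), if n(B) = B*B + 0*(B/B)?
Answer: -219737378819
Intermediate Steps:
n(B) = B**2 (n(B) = B**2 + 0*1 = B**2 + 0 = B**2)
n(-1180) + (2348181 + (812656 - 228036)*(-912842 + 536972)) = (-1180)**2 + (2348181 + (812656 - 228036)*(-912842 + 536972)) = 1392400 + (2348181 + 584620*(-375870)) = 1392400 + (2348181 - 219741119400) = 1392400 - 219738771219 = -219737378819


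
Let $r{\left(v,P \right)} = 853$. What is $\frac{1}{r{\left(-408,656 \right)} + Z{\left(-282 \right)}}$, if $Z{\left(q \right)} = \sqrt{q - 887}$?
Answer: $\frac{853}{728778} - \frac{i \sqrt{1169}}{728778} \approx 0.0011705 - 4.6915 \cdot 10^{-5} i$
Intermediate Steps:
$Z{\left(q \right)} = \sqrt{-887 + q}$
$\frac{1}{r{\left(-408,656 \right)} + Z{\left(-282 \right)}} = \frac{1}{853 + \sqrt{-887 - 282}} = \frac{1}{853 + \sqrt{-1169}} = \frac{1}{853 + i \sqrt{1169}}$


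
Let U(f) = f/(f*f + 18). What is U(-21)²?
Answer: 49/23409 ≈ 0.0020932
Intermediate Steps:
U(f) = f/(18 + f²) (U(f) = f/(f² + 18) = f/(18 + f²))
U(-21)² = (-21/(18 + (-21)²))² = (-21/(18 + 441))² = (-21/459)² = (-21*1/459)² = (-7/153)² = 49/23409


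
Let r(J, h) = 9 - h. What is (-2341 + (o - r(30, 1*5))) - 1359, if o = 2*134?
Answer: -3436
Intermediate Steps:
o = 268
(-2341 + (o - r(30, 1*5))) - 1359 = (-2341 + (268 - (9 - 5))) - 1359 = (-2341 + (268 - 1*4)) - 1359 = (-2341 + (268 - 4)) - 1359 = (-2341 + 264) - 1359 = -2077 - 1359 = -3436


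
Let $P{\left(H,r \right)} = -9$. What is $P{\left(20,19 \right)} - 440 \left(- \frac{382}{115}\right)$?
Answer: $\frac{33409}{23} \approx 1452.6$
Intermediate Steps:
$P{\left(20,19 \right)} - 440 \left(- \frac{382}{115}\right) = -9 - 440 \left(- \frac{382}{115}\right) = -9 - 440 \left(\left(-382\right) \frac{1}{115}\right) = -9 - - \frac{33616}{23} = -9 + \frac{33616}{23} = \frac{33409}{23}$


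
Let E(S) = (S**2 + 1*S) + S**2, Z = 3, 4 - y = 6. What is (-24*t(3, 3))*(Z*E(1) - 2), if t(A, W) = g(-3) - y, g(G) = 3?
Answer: -840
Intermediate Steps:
y = -2 (y = 4 - 1*6 = 4 - 6 = -2)
E(S) = S + 2*S**2 (E(S) = (S**2 + S) + S**2 = (S + S**2) + S**2 = S + 2*S**2)
t(A, W) = 5 (t(A, W) = 3 - 1*(-2) = 3 + 2 = 5)
(-24*t(3, 3))*(Z*E(1) - 2) = (-24*5)*(3*(1*(1 + 2*1)) - 2) = -120*(3*(1*(1 + 2)) - 2) = -120*(3*(1*3) - 2) = -120*(3*3 - 2) = -120*(9 - 2) = -120*7 = -840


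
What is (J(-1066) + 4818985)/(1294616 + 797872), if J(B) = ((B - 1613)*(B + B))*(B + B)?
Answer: -12172371911/2092488 ≈ -5817.2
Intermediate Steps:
J(B) = 4*B**2*(-1613 + B) (J(B) = ((-1613 + B)*(2*B))*(2*B) = (2*B*(-1613 + B))*(2*B) = 4*B**2*(-1613 + B))
(J(-1066) + 4818985)/(1294616 + 797872) = (4*(-1066)**2*(-1613 - 1066) + 4818985)/(1294616 + 797872) = (4*1136356*(-2679) + 4818985)/2092488 = (-12177190896 + 4818985)*(1/2092488) = -12172371911*1/2092488 = -12172371911/2092488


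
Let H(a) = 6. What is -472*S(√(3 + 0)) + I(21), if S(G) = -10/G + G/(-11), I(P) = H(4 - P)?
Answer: 6 + 53336*√3/33 ≈ 2805.4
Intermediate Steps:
I(P) = 6
S(G) = -10/G - G/11 (S(G) = -10/G + G*(-1/11) = -10/G - G/11)
-472*S(√(3 + 0)) + I(21) = -472*(-10/√(3 + 0) - √(3 + 0)/11) + 6 = -472*(-10*√3/3 - √3/11) + 6 = -(-53336)*√3/33 + 6 = 53336*√3/33 + 6 = 6 + 53336*√3/33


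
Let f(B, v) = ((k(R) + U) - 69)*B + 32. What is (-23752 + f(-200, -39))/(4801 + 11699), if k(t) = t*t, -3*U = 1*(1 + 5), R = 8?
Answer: -372/275 ≈ -1.3527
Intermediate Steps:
U = -2 (U = -(1 + 5)/3 = -6/3 = -⅓*6 = -2)
k(t) = t²
f(B, v) = 32 - 7*B (f(B, v) = ((8² - 2) - 69)*B + 32 = ((64 - 2) - 69)*B + 32 = (62 - 69)*B + 32 = -7*B + 32 = 32 - 7*B)
(-23752 + f(-200, -39))/(4801 + 11699) = (-23752 + (32 - 7*(-200)))/(4801 + 11699) = (-23752 + (32 + 1400))/16500 = (-23752 + 1432)*(1/16500) = -22320*1/16500 = -372/275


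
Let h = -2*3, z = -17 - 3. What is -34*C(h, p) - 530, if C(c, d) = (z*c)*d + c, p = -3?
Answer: 11914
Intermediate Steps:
z = -20
h = -6
C(c, d) = c - 20*c*d (C(c, d) = (-20*c)*d + c = -20*c*d + c = c - 20*c*d)
-34*C(h, p) - 530 = -(-204)*(1 - 20*(-3)) - 530 = -(-204)*(1 + 60) - 530 = -(-204)*61 - 530 = -34*(-366) - 530 = 12444 - 530 = 11914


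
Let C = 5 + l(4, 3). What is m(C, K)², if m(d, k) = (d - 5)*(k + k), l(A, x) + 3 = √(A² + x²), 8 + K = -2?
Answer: 1600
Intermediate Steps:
K = -10 (K = -8 - 2 = -10)
l(A, x) = -3 + √(A² + x²)
C = 7 (C = 5 + (-3 + √(4² + 3²)) = 5 + (-3 + √(16 + 9)) = 5 + (-3 + √25) = 5 + (-3 + 5) = 5 + 2 = 7)
m(d, k) = 2*k*(-5 + d) (m(d, k) = (-5 + d)*(2*k) = 2*k*(-5 + d))
m(C, K)² = (2*(-10)*(-5 + 7))² = (2*(-10)*2)² = (-40)² = 1600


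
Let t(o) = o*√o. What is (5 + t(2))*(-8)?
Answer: -40 - 16*√2 ≈ -62.627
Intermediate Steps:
t(o) = o^(3/2)
(5 + t(2))*(-8) = (5 + 2^(3/2))*(-8) = (5 + 2*√2)*(-8) = -40 - 16*√2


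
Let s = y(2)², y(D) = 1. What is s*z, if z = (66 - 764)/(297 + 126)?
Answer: -698/423 ≈ -1.6501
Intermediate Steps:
z = -698/423 ≈ -1.6501
s = 1 (s = 1² = 1)
s*z = 1*(-698/423) = -698/423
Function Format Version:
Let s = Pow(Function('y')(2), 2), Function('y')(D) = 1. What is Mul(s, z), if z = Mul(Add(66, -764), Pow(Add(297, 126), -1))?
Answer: Rational(-698, 423) ≈ -1.6501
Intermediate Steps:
z = Rational(-698, 423) (z = Mul(-698, Pow(423, -1)) = Mul(-698, Rational(1, 423)) = Rational(-698, 423) ≈ -1.6501)
s = 1 (s = Pow(1, 2) = 1)
Mul(s, z) = Mul(1, Rational(-698, 423)) = Rational(-698, 423)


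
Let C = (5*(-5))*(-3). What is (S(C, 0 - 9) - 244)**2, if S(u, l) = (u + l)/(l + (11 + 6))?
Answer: 889249/16 ≈ 55578.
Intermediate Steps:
C = 75 (C = -25*(-3) = 75)
S(u, l) = (l + u)/(17 + l) (S(u, l) = (l + u)/(l + 17) = (l + u)/(17 + l))
(S(C, 0 - 9) - 244)**2 = (((0 - 9) + 75)/(17 + (0 - 9)) - 244)**2 = ((-9 + 75)/(17 - 9) - 244)**2 = (66/8 - 244)**2 = ((1/8)*66 - 244)**2 = (33/4 - 244)**2 = (-943/4)**2 = 889249/16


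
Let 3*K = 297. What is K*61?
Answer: 6039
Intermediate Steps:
K = 99 (K = (⅓)*297 = 99)
K*61 = 99*61 = 6039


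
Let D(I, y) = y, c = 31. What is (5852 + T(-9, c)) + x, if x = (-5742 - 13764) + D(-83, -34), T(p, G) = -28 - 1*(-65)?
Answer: -13651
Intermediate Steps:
T(p, G) = 37 (T(p, G) = -28 + 65 = 37)
x = -19540 (x = (-5742 - 13764) - 34 = -19506 - 34 = -19540)
(5852 + T(-9, c)) + x = (5852 + 37) - 19540 = 5889 - 19540 = -13651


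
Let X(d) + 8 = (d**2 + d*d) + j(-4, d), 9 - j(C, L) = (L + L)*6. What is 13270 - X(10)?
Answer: 13189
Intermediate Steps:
j(C, L) = 9 - 12*L (j(C, L) = 9 - (L + L)*6 = 9 - 2*L*6 = 9 - 12*L)
X(d) = 1 - 12*d + 2*d**2 (X(d) = -8 + ((d**2 + d*d) + (9 - 12*d)) = -8 + ((d**2 + d**2) + (9 - 12*d)) = -8 + (2*d**2 + (9 - 12*d)) = -8 + (9 - 12*d + 2*d**2) = 1 - 12*d + 2*d**2)
13270 - X(10) = 13270 - (1 - 12*10 + 2*10**2) = 13270 - (1 - 120 + 2*100) = 13270 - (1 - 120 + 200) = 13270 - 1*81 = 13270 - 81 = 13189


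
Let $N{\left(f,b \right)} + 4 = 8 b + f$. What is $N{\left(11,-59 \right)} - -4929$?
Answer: $4464$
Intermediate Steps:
$N{\left(f,b \right)} = -4 + f + 8 b$ ($N{\left(f,b \right)} = -4 + \left(8 b + f\right) = -4 + \left(f + 8 b\right) = -4 + f + 8 b$)
$N{\left(11,-59 \right)} - -4929 = \left(-4 + 11 + 8 \left(-59\right)\right) - -4929 = \left(-4 + 11 - 472\right) + 4929 = -465 + 4929 = 4464$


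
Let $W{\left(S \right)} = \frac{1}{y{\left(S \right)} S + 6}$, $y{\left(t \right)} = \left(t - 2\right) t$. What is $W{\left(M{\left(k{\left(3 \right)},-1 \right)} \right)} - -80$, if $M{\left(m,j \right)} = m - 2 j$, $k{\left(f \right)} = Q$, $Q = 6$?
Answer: $\frac{31201}{390} \approx 80.003$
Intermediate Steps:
$k{\left(f \right)} = 6$
$y{\left(t \right)} = t \left(-2 + t\right)$ ($y{\left(t \right)} = \left(-2 + t\right) t = t \left(-2 + t\right)$)
$W{\left(S \right)} = \frac{1}{6 + S^{2} \left(-2 + S\right)}$ ($W{\left(S \right)} = \frac{1}{S \left(-2 + S\right) S + 6} = \frac{1}{S^{2} \left(-2 + S\right) + 6} = \frac{1}{6 + S^{2} \left(-2 + S\right)}$)
$W{\left(M{\left(k{\left(3 \right)},-1 \right)} \right)} - -80 = \frac{1}{6 + \left(6 - -2\right)^{2} \left(-2 + \left(6 - -2\right)\right)} - -80 = \frac{1}{6 + \left(6 + 2\right)^{2} \left(-2 + \left(6 + 2\right)\right)} + 80 = \frac{1}{6 + 8^{2} \left(-2 + 8\right)} + 80 = \frac{1}{6 + 64 \cdot 6} + 80 = \frac{1}{6 + 384} + 80 = \frac{1}{390} + 80 = \frac{31201}{390}$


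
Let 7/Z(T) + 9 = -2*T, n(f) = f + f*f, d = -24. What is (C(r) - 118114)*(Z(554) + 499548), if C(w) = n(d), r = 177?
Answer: -65599021004258/1117 ≈ -5.8728e+10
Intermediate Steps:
n(f) = f + f²
Z(T) = 7/(-9 - 2*T)
C(w) = 552 (C(w) = -24*(1 - 24) = -24*(-23) = 552)
(C(r) - 118114)*(Z(554) + 499548) = (552 - 118114)*(-7/(9 + 2*554) + 499548) = -117562*(-7/(9 + 1108) + 499548) = -117562*(-7/1117 + 499548) = -117562*557995109/1117 = -65599021004258/1117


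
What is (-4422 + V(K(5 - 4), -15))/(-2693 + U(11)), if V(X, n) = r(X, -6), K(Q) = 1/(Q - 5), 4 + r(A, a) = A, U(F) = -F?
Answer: 17705/10816 ≈ 1.6369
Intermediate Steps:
r(A, a) = -4 + A
K(Q) = 1/(-5 + Q)
V(X, n) = -4 + X
(-4422 + V(K(5 - 4), -15))/(-2693 + U(11)) = (-4422 + (-4 + 1/(-5 + (5 - 4))))/(-2693 - 1*11) = (-4422 + (-4 + 1/(-5 + 1)))/(-2693 - 11) = (-4422 + (-4 + 1/(-4)))/(-2704) = (-4422 + (-4 - 1/4))*(-1/2704) = (-4422 - 17/4)*(-1/2704) = -17705/4*(-1/2704) = 17705/10816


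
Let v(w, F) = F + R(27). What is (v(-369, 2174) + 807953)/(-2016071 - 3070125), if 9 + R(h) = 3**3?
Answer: -810145/5086196 ≈ -0.15928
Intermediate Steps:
R(h) = 18 (R(h) = -9 + 3**3 = -9 + 27 = 18)
v(w, F) = 18 + F (v(w, F) = F + 18 = 18 + F)
(v(-369, 2174) + 807953)/(-2016071 - 3070125) = ((18 + 2174) + 807953)/(-2016071 - 3070125) = (2192 + 807953)/(-5086196) = 810145*(-1/5086196) = -810145/5086196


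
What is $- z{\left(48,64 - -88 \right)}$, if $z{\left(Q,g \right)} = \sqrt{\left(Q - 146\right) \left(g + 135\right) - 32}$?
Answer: $- 19 i \sqrt{78} \approx - 167.8 i$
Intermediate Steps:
$z{\left(Q,g \right)} = \sqrt{-32 + \left(-146 + Q\right) \left(135 + g\right)}$ ($z{\left(Q,g \right)} = \sqrt{\left(-146 + Q\right) \left(135 + g\right) - 32} = \sqrt{-32 + \left(-146 + Q\right) \left(135 + g\right)}$)
$- z{\left(48,64 - -88 \right)} = - \sqrt{-19742 - 146 \left(64 - -88\right) + 135 \cdot 48 + 48 \left(64 - -88\right)} = - \sqrt{-19742 - 146 \left(64 + 88\right) + 6480 + 48 \left(64 + 88\right)} = - \sqrt{-19742 - 22192 + 6480 + 48 \cdot 152} = - \sqrt{-19742 - 22192 + 6480 + 7296} = - \sqrt{-28158} = - 19 i \sqrt{78}$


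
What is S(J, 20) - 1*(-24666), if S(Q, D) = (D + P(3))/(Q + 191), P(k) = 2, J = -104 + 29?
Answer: 1430639/58 ≈ 24666.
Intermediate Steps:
J = -75
S(Q, D) = (2 + D)/(191 + Q) (S(Q, D) = (D + 2)/(Q + 191) = (2 + D)/(191 + Q))
S(J, 20) - 1*(-24666) = (2 + 20)/(191 - 75) - 1*(-24666) = 22/116 + 24666 = (1/116)*22 + 24666 = 11/58 + 24666 = 1430639/58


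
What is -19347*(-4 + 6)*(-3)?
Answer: 116082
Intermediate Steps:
-19347*(-4 + 6)*(-3) = -38694*(-3) = -19347*(-6) = 116082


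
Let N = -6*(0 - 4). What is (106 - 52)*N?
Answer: 1296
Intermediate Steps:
N = 24 (N = -6*(-4) = 24)
(106 - 52)*N = (106 - 52)*24 = 54*24 = 1296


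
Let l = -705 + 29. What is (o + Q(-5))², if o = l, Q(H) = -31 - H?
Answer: 492804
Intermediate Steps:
l = -676
o = -676
(o + Q(-5))² = (-676 + (-31 - 1*(-5)))² = (-676 + (-31 + 5))² = (-676 - 26)² = (-702)² = 492804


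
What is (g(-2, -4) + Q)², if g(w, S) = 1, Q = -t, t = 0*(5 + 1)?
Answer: 1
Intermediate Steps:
t = 0 (t = 0*6 = 0)
Q = 0 (Q = -1*0 = 0)
(g(-2, -4) + Q)² = (1 + 0)² = 1² = 1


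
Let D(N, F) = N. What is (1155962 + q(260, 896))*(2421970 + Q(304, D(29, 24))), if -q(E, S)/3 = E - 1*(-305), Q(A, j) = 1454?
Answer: 2797278350208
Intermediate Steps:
q(E, S) = -915 - 3*E (q(E, S) = -3*(E - 1*(-305)) = -3*(E + 305) = -3*(305 + E) = -915 - 3*E)
(1155962 + q(260, 896))*(2421970 + Q(304, D(29, 24))) = (1155962 + (-915 - 3*260))*(2421970 + 1454) = (1155962 + (-915 - 780))*2423424 = (1155962 - 1695)*2423424 = 1154267*2423424 = 2797278350208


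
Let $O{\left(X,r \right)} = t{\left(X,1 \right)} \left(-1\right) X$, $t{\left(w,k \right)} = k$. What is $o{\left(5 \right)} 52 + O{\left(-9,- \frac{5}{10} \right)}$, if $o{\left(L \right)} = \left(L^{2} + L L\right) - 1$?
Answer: $2557$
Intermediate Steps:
$o{\left(L \right)} = -1 + 2 L^{2}$ ($o{\left(L \right)} = \left(L^{2} + L^{2}\right) - 1 = 2 L^{2} - 1 = -1 + 2 L^{2}$)
$O{\left(X,r \right)} = - X$ ($O{\left(X,r \right)} = 1 \left(-1\right) X = - X$)
$o{\left(5 \right)} 52 + O{\left(-9,- \frac{5}{10} \right)} = \left(-1 + 2 \cdot 5^{2}\right) 52 - -9 = \left(-1 + 2 \cdot 25\right) 52 + 9 = \left(-1 + 50\right) 52 + 9 = 49 \cdot 52 + 9 = 2548 + 9 = 2557$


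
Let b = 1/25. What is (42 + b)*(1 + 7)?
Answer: 8408/25 ≈ 336.32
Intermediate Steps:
b = 1/25 ≈ 0.040000
(42 + b)*(1 + 7) = (42 + 1/25)*(1 + 7) = (1051/25)*8 = 8408/25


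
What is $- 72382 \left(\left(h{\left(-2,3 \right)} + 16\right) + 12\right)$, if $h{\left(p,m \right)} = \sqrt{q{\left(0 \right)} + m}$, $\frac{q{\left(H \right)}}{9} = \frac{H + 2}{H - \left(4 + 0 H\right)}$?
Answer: $-2026696 - 36191 i \sqrt{6} \approx -2.0267 \cdot 10^{6} - 88650.0 i$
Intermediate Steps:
$q{\left(H \right)} = \frac{9 \left(2 + H\right)}{-4 + H}$ ($q{\left(H \right)} = 9 \frac{H + 2}{H - \left(4 + 0 H\right)} = 9 \frac{2 + H}{H + \left(0 - 4\right)} = 9 \frac{2 + H}{H - 4} = 9 \frac{2 + H}{-4 + H} = \frac{9 \left(2 + H\right)}{-4 + H}$)
$h{\left(p,m \right)} = \sqrt{- \frac{9}{2} + m}$ ($h{\left(p,m \right)} = \sqrt{\frac{9 \left(2 + 0\right)}{-4 + 0} + m} = \sqrt{9 \frac{1}{-4} \cdot 2 + m} = \sqrt{9 \left(- \frac{1}{4}\right) 2 + m} = \sqrt{- \frac{9}{2} + m}$)
$- 72382 \left(\left(h{\left(-2,3 \right)} + 16\right) + 12\right) = - 72382 \left(\left(\frac{\sqrt{-18 + 4 \cdot 3}}{2} + 16\right) + 12\right) = - 72382 \left(\left(\frac{\sqrt{-18 + 12}}{2} + 16\right) + 12\right) = - 72382 \left(\left(\frac{\sqrt{-6}}{2} + 16\right) + 12\right) = - 72382 \left(\left(\frac{i \sqrt{6}}{2} + 16\right) + 12\right) = - 72382 \left(\left(16 + \frac{i \sqrt{6}}{2}\right) + 12\right) = - 72382 \left(28 + \frac{i \sqrt{6}}{2}\right) = -2026696 - 36191 i \sqrt{6}$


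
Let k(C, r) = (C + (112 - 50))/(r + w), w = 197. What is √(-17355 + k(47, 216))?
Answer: I*√2960179978/413 ≈ 131.74*I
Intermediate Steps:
k(C, r) = (62 + C)/(197 + r) (k(C, r) = (C + (112 - 50))/(r + 197) = (C + 62)/(197 + r) = (62 + C)/(197 + r))
√(-17355 + k(47, 216)) = √(-17355 + (62 + 47)/(197 + 216)) = √(-17355 + 109/413) = √(-7167506/413) = I*√2960179978/413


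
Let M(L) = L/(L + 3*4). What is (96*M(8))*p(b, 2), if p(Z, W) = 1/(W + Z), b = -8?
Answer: -32/5 ≈ -6.4000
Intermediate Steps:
M(L) = L/(12 + L) (M(L) = L/(L + 12) = L/(12 + L))
(96*M(8))*p(b, 2) = (96*(8/(12 + 8)))/(2 - 8) = (96*(8/20))/(-6) = (96*(8*(1/20)))*(-⅙) = (96*(⅖))*(-⅙) = (192/5)*(-⅙) = -32/5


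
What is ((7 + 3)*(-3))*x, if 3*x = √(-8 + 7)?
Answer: -10*I ≈ -10.0*I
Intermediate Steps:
x = I/3 (x = √(-8 + 7)/3 = √(-1)/3 = I/3 ≈ 0.33333*I)
((7 + 3)*(-3))*x = ((7 + 3)*(-3))*(I/3) = (10*(-3))*(I/3) = -10*I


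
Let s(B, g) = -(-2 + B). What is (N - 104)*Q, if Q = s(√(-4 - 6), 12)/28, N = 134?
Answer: 15/7 - 15*I*√10/14 ≈ 2.1429 - 3.3882*I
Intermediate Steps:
s(B, g) = 2 - B
Q = 1/14 - I*√10/28 (Q = (2 - √(-4 - 6))/28 = (2 - √(-10))*(1/28) = (2 - I*√10)*(1/28) = 1/14 - I*√10/28 ≈ 0.071429 - 0.11294*I)
(N - 104)*Q = (134 - 104)*(1/14 - I*√10/28) = 30*(1/14 - I*√10/28) = 15/7 - 15*I*√10/14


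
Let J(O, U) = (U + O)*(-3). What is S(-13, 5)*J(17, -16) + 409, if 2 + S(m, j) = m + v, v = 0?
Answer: 454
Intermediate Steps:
J(O, U) = -3*O - 3*U (J(O, U) = (O + U)*(-3) = -3*O - 3*U)
S(m, j) = -2 + m (S(m, j) = -2 + (m + 0) = -2 + m)
S(-13, 5)*J(17, -16) + 409 = (-2 - 13)*(-3*17 - 3*(-16)) + 409 = -15*(-51 + 48) + 409 = -15*(-3) + 409 = 45 + 409 = 454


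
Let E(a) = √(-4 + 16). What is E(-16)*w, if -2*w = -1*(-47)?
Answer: -47*√3 ≈ -81.406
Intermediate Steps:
w = -47/2 (w = -(-1)*(-47)/2 = -½*47 = -47/2 ≈ -23.500)
E(a) = 2*√3 (E(a) = √12 = 2*√3)
E(-16)*w = (2*√3)*(-47/2) = -47*√3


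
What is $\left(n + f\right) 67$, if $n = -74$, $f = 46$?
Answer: $-1876$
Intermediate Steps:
$\left(n + f\right) 67 = \left(-74 + 46\right) 67 = \left(-28\right) 67 = -1876$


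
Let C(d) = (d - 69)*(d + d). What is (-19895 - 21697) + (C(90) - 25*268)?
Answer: -44512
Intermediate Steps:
C(d) = 2*d*(-69 + d) (C(d) = (-69 + d)*(2*d) = 2*d*(-69 + d))
(-19895 - 21697) + (C(90) - 25*268) = (-19895 - 21697) + (2*90*(-69 + 90) - 25*268) = -41592 + (2*90*21 - 1*6700) = -41592 + (3780 - 6700) = -41592 - 2920 = -44512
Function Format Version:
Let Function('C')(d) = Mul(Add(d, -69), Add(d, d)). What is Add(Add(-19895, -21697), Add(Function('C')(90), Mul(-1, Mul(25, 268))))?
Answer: -44512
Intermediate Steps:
Function('C')(d) = Mul(2, d, Add(-69, d)) (Function('C')(d) = Mul(Add(-69, d), Mul(2, d)) = Mul(2, d, Add(-69, d)))
Add(Add(-19895, -21697), Add(Function('C')(90), Mul(-1, Mul(25, 268)))) = Add(Add(-19895, -21697), Add(Mul(2, 90, Add(-69, 90)), Mul(-1, Mul(25, 268)))) = Add(-41592, Add(Mul(2, 90, 21), Mul(-1, 6700))) = Add(-41592, Add(3780, -6700)) = Add(-41592, -2920) = -44512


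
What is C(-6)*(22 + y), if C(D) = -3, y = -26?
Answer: 12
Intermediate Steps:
C(-6)*(22 + y) = -3*(22 - 26) = -3*(-4) = 12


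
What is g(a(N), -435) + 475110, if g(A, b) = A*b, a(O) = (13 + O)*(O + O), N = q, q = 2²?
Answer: 415950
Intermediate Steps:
q = 4
N = 4
a(O) = 2*O*(13 + O) (a(O) = (13 + O)*(2*O) = 2*O*(13 + O))
g(a(N), -435) + 475110 = (2*4*(13 + 4))*(-435) + 475110 = (2*4*17)*(-435) + 475110 = 136*(-435) + 475110 = -59160 + 475110 = 415950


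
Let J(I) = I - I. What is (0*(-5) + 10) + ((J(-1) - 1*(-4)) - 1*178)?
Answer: -164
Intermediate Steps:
J(I) = 0
(0*(-5) + 10) + ((J(-1) - 1*(-4)) - 1*178) = (0*(-5) + 10) + ((0 - 1*(-4)) - 1*178) = (0 + 10) + ((0 + 4) - 178) = 10 + (4 - 178) = 10 - 174 = -164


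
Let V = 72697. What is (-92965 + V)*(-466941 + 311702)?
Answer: 3146384052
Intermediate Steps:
(-92965 + V)*(-466941 + 311702) = (-92965 + 72697)*(-466941 + 311702) = -20268*(-155239) = 3146384052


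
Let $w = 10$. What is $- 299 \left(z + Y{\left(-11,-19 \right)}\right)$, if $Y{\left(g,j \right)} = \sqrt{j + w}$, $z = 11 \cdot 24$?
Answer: $-78936 - 897 i \approx -78936.0 - 897.0 i$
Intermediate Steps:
$z = 264$
$Y{\left(g,j \right)} = \sqrt{10 + j}$ ($Y{\left(g,j \right)} = \sqrt{j + 10} = \sqrt{10 + j}$)
$- 299 \left(z + Y{\left(-11,-19 \right)}\right) = - 299 \left(264 + \sqrt{10 - 19}\right) = - 299 \left(264 + \sqrt{-9}\right) = - 299 \left(264 + 3 i\right) = -78936 - 897 i$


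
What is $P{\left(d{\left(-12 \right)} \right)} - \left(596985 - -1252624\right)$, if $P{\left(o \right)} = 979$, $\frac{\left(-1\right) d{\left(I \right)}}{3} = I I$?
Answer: $-1848630$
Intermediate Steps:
$d{\left(I \right)} = - 3 I^{2}$ ($d{\left(I \right)} = - 3 I I = - 3 I^{2}$)
$P{\left(d{\left(-12 \right)} \right)} - \left(596985 - -1252624\right) = 979 - \left(596985 - -1252624\right) = 979 - \left(596985 + 1252624\right) = 979 - 1849609 = -1848630$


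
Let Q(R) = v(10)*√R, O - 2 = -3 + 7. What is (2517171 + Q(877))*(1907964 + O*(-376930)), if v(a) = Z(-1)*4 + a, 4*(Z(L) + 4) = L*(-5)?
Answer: -890111940336 + 353616*√877 ≈ -8.9010e+11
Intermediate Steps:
Z(L) = -4 - 5*L/4 (Z(L) = -4 + (L*(-5))/4 = -4 + (-5*L)/4 = -4 - 5*L/4)
v(a) = -11 + a (v(a) = (-4 - 5/4*(-1))*4 + a = (-4 + 5/4)*4 + a = -11/4*4 + a = -11 + a)
O = 6 (O = 2 + (-3 + 7) = 2 + 4 = 6)
Q(R) = -√R (Q(R) = (-11 + 10)*√R = -√R)
(2517171 + Q(877))*(1907964 + O*(-376930)) = (2517171 - √877)*(1907964 + 6*(-376930)) = (2517171 - √877)*(1907964 - 2261580) = (2517171 - √877)*(-353616) = -890111940336 + 353616*√877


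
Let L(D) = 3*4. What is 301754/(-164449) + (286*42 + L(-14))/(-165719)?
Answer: -51983705902/27252323831 ≈ -1.9075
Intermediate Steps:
L(D) = 12
301754/(-164449) + (286*42 + L(-14))/(-165719) = 301754/(-164449) + (286*42 + 12)/(-165719) = 301754*(-1/164449) + (12012 + 12)*(-1/165719) = -301754/164449 + 12024*(-1/165719) = -301754/164449 - 12024/165719 = -51983705902/27252323831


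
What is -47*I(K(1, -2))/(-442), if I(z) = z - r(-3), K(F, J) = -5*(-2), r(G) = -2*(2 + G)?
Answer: 188/221 ≈ 0.85068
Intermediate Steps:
r(G) = -4 - 2*G
K(F, J) = 10
I(z) = -2 + z (I(z) = z - (-4 - 2*(-3)) = z - (-4 + 6) = z - 1*2 = z - 2 = -2 + z)
-47*I(K(1, -2))/(-442) = -47*(-2 + 10)/(-442) = -376*(-1)/442 = -47*(-4/221) = 188/221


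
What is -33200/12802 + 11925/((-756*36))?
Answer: -58679725/19356624 ≈ -3.0315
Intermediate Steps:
-33200/12802 + 11925/((-756*36)) = -33200*1/12802 + 11925/(-27216) = -16600/6401 + 11925*(-1/27216) = -16600/6401 - 1325/3024 = -58679725/19356624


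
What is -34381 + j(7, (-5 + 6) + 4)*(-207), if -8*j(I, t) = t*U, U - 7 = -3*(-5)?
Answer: -126139/4 ≈ -31535.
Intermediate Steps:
U = 22 (U = 7 - 3*(-5) = 7 + 15 = 22)
j(I, t) = -11*t/4 (j(I, t) = -t*22/8 = -11*t/4)
-34381 + j(7, (-5 + 6) + 4)*(-207) = -34381 - 11*((-5 + 6) + 4)/4*(-207) = -34381 - 11*(1 + 4)/4*(-207) = -34381 - 11/4*5*(-207) = -34381 - 55/4*(-207) = -34381 + 11385/4 = -126139/4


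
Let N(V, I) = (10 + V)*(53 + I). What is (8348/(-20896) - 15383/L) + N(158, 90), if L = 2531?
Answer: 317558339667/13221944 ≈ 24018.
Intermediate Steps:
(8348/(-20896) - 15383/L) + N(158, 90) = (8348/(-20896) - 15383/2531) + (530 + 10*90 + 53*158 + 90*158) = (8348*(-1/20896) - 15383*1/2531) + (530 + 900 + 8374 + 14220) = (-2087/5224 - 15383/2531) + 24024 = -85642989/13221944 + 24024 = 317558339667/13221944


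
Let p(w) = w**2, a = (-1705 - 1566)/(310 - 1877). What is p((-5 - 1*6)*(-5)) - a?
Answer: 4736904/1567 ≈ 3022.9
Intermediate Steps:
a = 3271/1567 (a = -3271/(-1567) = -3271*(-1/1567) = 3271/1567 ≈ 2.0874)
p((-5 - 1*6)*(-5)) - a = ((-5 - 1*6)*(-5))**2 - 1*3271/1567 = ((-5 - 6)*(-5))**2 - 3271/1567 = (-11*(-5))**2 - 3271/1567 = 55**2 - 3271/1567 = 3025 - 3271/1567 = 4736904/1567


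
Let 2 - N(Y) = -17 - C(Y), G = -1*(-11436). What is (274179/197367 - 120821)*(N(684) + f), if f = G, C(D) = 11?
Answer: -91138663377216/65789 ≈ -1.3853e+9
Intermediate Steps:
G = 11436
N(Y) = 30 (N(Y) = 2 - (-17 - 1*11) = 2 - (-17 - 11) = 2 - 1*(-28) = 2 + 28 = 30)
f = 11436
(274179/197367 - 120821)*(N(684) + f) = (274179/197367 - 120821)*(30 + 11436) = (274179*(1/197367) - 120821)*11466 = (91393/65789 - 120821)*11466 = -7948601376/65789*11466 = -91138663377216/65789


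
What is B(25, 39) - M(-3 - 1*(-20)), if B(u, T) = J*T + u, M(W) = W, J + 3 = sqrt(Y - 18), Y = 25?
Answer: -109 + 39*sqrt(7) ≈ -5.8157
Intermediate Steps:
J = -3 + sqrt(7) (J = -3 + sqrt(25 - 18) = -3 + sqrt(7) ≈ -0.35425)
B(u, T) = u + T*(-3 + sqrt(7)) (B(u, T) = (-3 + sqrt(7))*T + u = T*(-3 + sqrt(7)) + u = u + T*(-3 + sqrt(7)))
B(25, 39) - M(-3 - 1*(-20)) = (25 - 1*39*(3 - sqrt(7))) - (-3 - 1*(-20)) = (25 + (-117 + 39*sqrt(7))) - (-3 + 20) = (-92 + 39*sqrt(7)) - 1*17 = (-92 + 39*sqrt(7)) - 17 = -109 + 39*sqrt(7)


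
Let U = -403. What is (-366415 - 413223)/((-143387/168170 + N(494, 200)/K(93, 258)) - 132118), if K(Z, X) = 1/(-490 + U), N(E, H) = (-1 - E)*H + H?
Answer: -131111722460/14815151600553 ≈ -0.0088498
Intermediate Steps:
N(E, H) = H + H*(-1 - E) (N(E, H) = H*(-1 - E) + H = H + H*(-1 - E))
K(Z, X) = -1/893 (K(Z, X) = 1/(-490 - 403) = 1/(-893) = -1/893)
(-366415 - 413223)/((-143387/168170 + N(494, 200)/K(93, 258)) - 132118) = (-366415 - 413223)/((-143387/168170 + (-1*494*200)/(-1/893)) - 132118) = -779638/((-143387*1/168170 - 98800*(-893)) - 132118) = -779638/((-143387/168170 + 88228400) - 132118) = -779638/(14837369884613/168170 - 132118) = -779638/14815151600553/168170 = -779638*168170/14815151600553 = -131111722460/14815151600553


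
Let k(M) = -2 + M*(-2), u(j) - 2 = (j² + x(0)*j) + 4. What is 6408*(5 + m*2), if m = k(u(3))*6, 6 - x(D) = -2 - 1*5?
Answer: -8426520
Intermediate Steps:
x(D) = 13 (x(D) = 6 - (-2 - 1*5) = 6 - (-2 - 5) = 6 - 1*(-7) = 6 + 7 = 13)
u(j) = 6 + j² + 13*j (u(j) = 2 + ((j² + 13*j) + 4) = 2 + (4 + j² + 13*j) = 6 + j² + 13*j)
k(M) = -2 - 2*M
m = -660 (m = (-2 - 2*(6 + 3² + 13*3))*6 = (-2 - 2*(6 + 9 + 39))*6 = (-2 - 2*54)*6 = (-2 - 108)*6 = -110*6 = -660)
6408*(5 + m*2) = 6408*(5 - 660*2) = 6408*(5 - 1320) = 6408*(-1315) = -8426520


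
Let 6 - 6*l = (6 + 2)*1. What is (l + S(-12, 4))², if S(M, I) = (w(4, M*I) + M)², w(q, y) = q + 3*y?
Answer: 4804014721/9 ≈ 5.3378e+8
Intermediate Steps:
S(M, I) = (4 + M + 3*I*M)² (S(M, I) = ((4 + 3*(M*I)) + M)² = ((4 + 3*(I*M)) + M)² = ((4 + 3*I*M) + M)² = (4 + M + 3*I*M)²)
l = -⅓ (l = 1 - (6 + 2)/6 = 1 - 4/3 = -⅓ ≈ -0.33333)
(l + S(-12, 4))² = (-⅓ + (4 - 12 + 3*4*(-12))²)² = (-⅓ + (4 - 12 - 144)²)² = (-⅓ + (-152)²)² = (-⅓ + 23104)² = (69311/3)² = 4804014721/9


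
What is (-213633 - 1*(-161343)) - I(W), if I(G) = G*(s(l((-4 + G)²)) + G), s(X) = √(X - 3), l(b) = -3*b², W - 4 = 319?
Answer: -156619 - 323*I*√31065903366 ≈ -1.5662e+5 - 5.693e+7*I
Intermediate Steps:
W = 323 (W = 4 + 319 = 323)
s(X) = √(-3 + X)
I(G) = G*(G + √(-3 - 3*(-4 + G)⁴)) (I(G) = G*(√(-3 - 3*(-4 + G)⁴) + G) = G*(G + √(-3 - 3*(-4 + G)⁴)))
(-213633 - 1*(-161343)) - I(W) = (-213633 - 1*(-161343)) - 323*(323 + √(-3 - 3*(-4 + 323)⁴)) = (-213633 + 161343) - 323*(323 + √(-3 - 3*319⁴)) = -52290 - 323*(323 + √(-3 - 3*10355301121)) = -52290 - 323*(323 + √(-3 - 31065903363)) = -52290 - 323*(323 + √(-31065903366)) = -52290 - 323*(323 + I*√31065903366) = -52290 - (104329 + 323*I*√31065903366) = -52290 + (-104329 - 323*I*√31065903366) = -156619 - 323*I*√31065903366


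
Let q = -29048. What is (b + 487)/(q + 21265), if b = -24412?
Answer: 23925/7783 ≈ 3.0740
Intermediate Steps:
(b + 487)/(q + 21265) = (-24412 + 487)/(-29048 + 21265) = -23925/(-7783) = -23925*(-1/7783) = 23925/7783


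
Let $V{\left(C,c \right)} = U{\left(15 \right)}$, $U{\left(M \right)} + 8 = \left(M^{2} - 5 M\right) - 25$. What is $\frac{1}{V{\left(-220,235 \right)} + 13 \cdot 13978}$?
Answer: $\frac{1}{181831} \approx 5.4996 \cdot 10^{-6}$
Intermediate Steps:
$U{\left(M \right)} = -33 + M^{2} - 5 M$ ($U{\left(M \right)} = -8 - \left(25 - M^{2} + 5 M\right) = -33 + M^{2} - 5 M$)
$V{\left(C,c \right)} = 117$ ($V{\left(C,c \right)} = -33 + 15^{2} - 75 = -33 + 225 - 75 = 117$)
$\frac{1}{V{\left(-220,235 \right)} + 13 \cdot 13978} = \frac{1}{117 + 13 \cdot 13978} = \frac{1}{117 + 181714} = \frac{1}{181831}$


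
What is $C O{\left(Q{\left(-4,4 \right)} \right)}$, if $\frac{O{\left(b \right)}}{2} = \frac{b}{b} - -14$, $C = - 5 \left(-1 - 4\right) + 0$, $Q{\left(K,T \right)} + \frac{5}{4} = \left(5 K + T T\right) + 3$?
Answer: $750$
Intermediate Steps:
$Q{\left(K,T \right)} = \frac{7}{4} + T^{2} + 5 K$ ($Q{\left(K,T \right)} = - \frac{5}{4} + \left(\left(5 K + T T\right) + 3\right) = - \frac{5}{4} + \left(\left(5 K + T^{2}\right) + 3\right) = - \frac{5}{4} + \left(\left(T^{2} + 5 K\right) + 3\right) = - \frac{5}{4} + \left(3 + T^{2} + 5 K\right) = \frac{7}{4} + T^{2} + 5 K$)
$C = 25$ ($C = \left(-5\right) \left(-5\right) + 0 = 25 + 0 = 25$)
$O{\left(b \right)} = 30$ ($O{\left(b \right)} = 2 \left(\frac{b}{b} - -14\right) = 2 \left(1 + 14\right) = 2 \cdot 15 = 30$)
$C O{\left(Q{\left(-4,4 \right)} \right)} = 25 \cdot 30 = 750$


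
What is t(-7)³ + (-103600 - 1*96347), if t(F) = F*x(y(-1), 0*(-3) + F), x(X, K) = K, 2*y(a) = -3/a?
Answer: -82298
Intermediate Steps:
y(a) = -3/(2*a) (y(a) = (-3/a)/2 = -3/(2*a))
t(F) = F² (t(F) = F*(0*(-3) + F) = F*(0 + F) = F*F = F²)
t(-7)³ + (-103600 - 1*96347) = ((-7)²)³ + (-103600 - 1*96347) = 49³ + (-103600 - 96347) = 117649 - 199947 = -82298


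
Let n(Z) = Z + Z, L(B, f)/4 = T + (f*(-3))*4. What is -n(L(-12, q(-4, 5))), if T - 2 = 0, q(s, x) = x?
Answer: 464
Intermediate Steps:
T = 2 (T = 2 + 0 = 2)
L(B, f) = 8 - 48*f (L(B, f) = 4*(2 + (f*(-3))*4) = 4*(2 - 3*f*4) = 4*(2 - 12*f) = 8 - 48*f)
n(Z) = 2*Z
-n(L(-12, q(-4, 5))) = -2*(8 - 48*5) = -2*(8 - 240) = -2*(-232) = -1*(-464) = 464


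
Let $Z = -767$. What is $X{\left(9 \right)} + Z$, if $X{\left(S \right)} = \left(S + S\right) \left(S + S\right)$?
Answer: $-443$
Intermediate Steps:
$X{\left(S \right)} = 4 S^{2}$ ($X{\left(S \right)} = 2 S 2 S = 4 S^{2}$)
$X{\left(9 \right)} + Z = 4 \cdot 9^{2} - 767 = 4 \cdot 81 - 767 = 324 - 767 = -443$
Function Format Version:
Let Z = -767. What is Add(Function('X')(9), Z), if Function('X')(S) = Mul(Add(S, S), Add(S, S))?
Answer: -443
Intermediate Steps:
Function('X')(S) = Mul(4, Pow(S, 2)) (Function('X')(S) = Mul(Mul(2, S), Mul(2, S)) = Mul(4, Pow(S, 2)))
Add(Function('X')(9), Z) = Add(Mul(4, Pow(9, 2)), -767) = Add(Mul(4, 81), -767) = Add(324, -767) = -443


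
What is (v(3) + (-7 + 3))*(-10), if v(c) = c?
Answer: 10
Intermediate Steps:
(v(3) + (-7 + 3))*(-10) = (3 + (-7 + 3))*(-10) = (3 - 4)*(-10) = -1*(-10) = 10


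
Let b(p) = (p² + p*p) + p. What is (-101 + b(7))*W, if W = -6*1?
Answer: -24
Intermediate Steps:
b(p) = p + 2*p² (b(p) = (p² + p²) + p = 2*p² + p = p + 2*p²)
W = -6
(-101 + b(7))*W = (-101 + 7*(1 + 2*7))*(-6) = (-101 + 7*(1 + 14))*(-6) = (-101 + 7*15)*(-6) = (-101 + 105)*(-6) = 4*(-6) = -24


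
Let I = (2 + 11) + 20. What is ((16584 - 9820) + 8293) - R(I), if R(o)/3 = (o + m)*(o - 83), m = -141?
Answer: -1143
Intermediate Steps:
I = 33 (I = 13 + 20 = 33)
R(o) = 3*(-141 + o)*(-83 + o) (R(o) = 3*((o - 141)*(o - 83)) = 3*((-141 + o)*(-83 + o)) = 3*(-141 + o)*(-83 + o))
((16584 - 9820) + 8293) - R(I) = ((16584 - 9820) + 8293) - (35109 - 672*33 + 3*33²) = (6764 + 8293) - (35109 - 22176 + 3*1089) = 15057 - (35109 - 22176 + 3267) = 15057 - 1*16200 = 15057 - 16200 = -1143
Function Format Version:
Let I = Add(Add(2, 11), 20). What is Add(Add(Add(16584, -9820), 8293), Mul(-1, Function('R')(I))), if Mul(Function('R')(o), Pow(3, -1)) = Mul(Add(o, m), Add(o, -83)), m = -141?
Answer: -1143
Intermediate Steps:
I = 33 (I = Add(13, 20) = 33)
Function('R')(o) = Mul(3, Add(-141, o), Add(-83, o)) (Function('R')(o) = Mul(3, Mul(Add(o, -141), Add(o, -83))) = Mul(3, Mul(Add(-141, o), Add(-83, o))) = Mul(3, Add(-141, o), Add(-83, o)))
Add(Add(Add(16584, -9820), 8293), Mul(-1, Function('R')(I))) = Add(Add(Add(16584, -9820), 8293), Mul(-1, Add(35109, Mul(-672, 33), Mul(3, Pow(33, 2))))) = Add(Add(6764, 8293), Mul(-1, Add(35109, -22176, Mul(3, 1089)))) = Add(15057, Mul(-1, Add(35109, -22176, 3267))) = Add(15057, Mul(-1, 16200)) = Add(15057, -16200) = -1143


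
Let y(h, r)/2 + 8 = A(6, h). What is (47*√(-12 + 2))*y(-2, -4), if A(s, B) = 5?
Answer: -282*I*√10 ≈ -891.76*I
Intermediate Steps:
y(h, r) = -6 (y(h, r) = -16 + 2*5 = -16 + 10 = -6)
(47*√(-12 + 2))*y(-2, -4) = (47*√(-12 + 2))*(-6) = (47*√(-10))*(-6) = (47*(I*√10))*(-6) = (47*I*√10)*(-6) = -282*I*√10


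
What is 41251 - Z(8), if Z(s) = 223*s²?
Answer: 26979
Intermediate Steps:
41251 - Z(8) = 41251 - 223*8² = 41251 - 223*64 = 41251 - 1*14272 = 41251 - 14272 = 26979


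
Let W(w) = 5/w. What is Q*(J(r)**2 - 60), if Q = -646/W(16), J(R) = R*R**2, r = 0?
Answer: 124032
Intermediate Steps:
J(R) = R**3
Q = -10336/5 (Q = -646/(5/16) = -646/(5*(1/16)) = -646/5/16 = -646*16/5 = -10336/5 ≈ -2067.2)
Q*(J(r)**2 - 60) = -10336*((0**3)**2 - 60)/5 = -10336*(0**2 - 60)/5 = -10336*(0 - 60)/5 = -10336/5*(-60) = 124032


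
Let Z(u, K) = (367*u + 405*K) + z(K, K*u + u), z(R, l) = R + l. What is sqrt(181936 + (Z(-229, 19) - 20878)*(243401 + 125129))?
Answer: I*sqrt(37511381174) ≈ 1.9368e+5*I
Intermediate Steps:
Z(u, K) = 368*u + 406*K + K*u (Z(u, K) = (367*u + 405*K) + (K + (K*u + u)) = (367*u + 405*K) + (K + (u + K*u)) = (367*u + 405*K) + (K + u + K*u) = 368*u + 406*K + K*u)
sqrt(181936 + (Z(-229, 19) - 20878)*(243401 + 125129)) = sqrt(181936 + ((368*(-229) + 406*19 + 19*(-229)) - 20878)*(243401 + 125129)) = sqrt(181936 + ((-84272 + 7714 - 4351) - 20878)*368530) = sqrt(181936 + (-80909 - 20878)*368530) = sqrt(181936 - 101787*368530) = sqrt(181936 - 37511563110) = sqrt(-37511381174) = I*sqrt(37511381174)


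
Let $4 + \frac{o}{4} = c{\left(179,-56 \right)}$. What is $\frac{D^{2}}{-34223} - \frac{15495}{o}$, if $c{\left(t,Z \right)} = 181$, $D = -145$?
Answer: $- \frac{181723695}{8076628} \approx -22.5$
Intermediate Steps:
$o = 708$ ($o = -16 + 4 \cdot 181 = -16 + 724 = 708$)
$\frac{D^{2}}{-34223} - \frac{15495}{o} = \frac{\left(-145\right)^{2}}{-34223} - \frac{15495}{708} = 21025 \left(- \frac{1}{34223}\right) - \frac{5165}{236} = - \frac{21025}{34223} - \frac{5165}{236} = - \frac{181723695}{8076628}$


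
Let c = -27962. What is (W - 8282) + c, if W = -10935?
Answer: -47179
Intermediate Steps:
(W - 8282) + c = (-10935 - 8282) - 27962 = -19217 - 27962 = -47179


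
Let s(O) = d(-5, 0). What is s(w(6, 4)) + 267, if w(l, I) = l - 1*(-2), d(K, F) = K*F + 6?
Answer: 273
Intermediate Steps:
d(K, F) = 6 + F*K (d(K, F) = F*K + 6 = 6 + F*K)
w(l, I) = 2 + l (w(l, I) = l + 2 = 2 + l)
s(O) = 6 (s(O) = 6 + 0*(-5) = 6 + 0 = 6)
s(w(6, 4)) + 267 = 6 + 267 = 273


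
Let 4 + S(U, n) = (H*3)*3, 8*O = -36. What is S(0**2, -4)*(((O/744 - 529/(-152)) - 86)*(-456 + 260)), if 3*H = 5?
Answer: 419192697/2356 ≈ 1.7793e+5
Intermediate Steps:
H = 5/3 (H = (1/3)*5 = 5/3 ≈ 1.6667)
O = -9/2 (O = (1/8)*(-36) = -9/2 ≈ -4.5000)
S(U, n) = 11 (S(U, n) = -4 + ((5/3)*3)*3 = -4 + 5*3 = -4 + 15 = 11)
S(0**2, -4)*(((O/744 - 529/(-152)) - 86)*(-456 + 260)) = 11*(((-9/2/744 - 529/(-152)) - 86)*(-456 + 260)) = 11*(((-9/2*1/744 - 529*(-1/152)) - 86)*(-196)) = 11*(((-3/496 + 529/152) - 86)*(-196)) = 11*((32741/9424 - 86)*(-196)) = 11*(-777723/9424*(-196)) = 11*(38108427/2356) = 419192697/2356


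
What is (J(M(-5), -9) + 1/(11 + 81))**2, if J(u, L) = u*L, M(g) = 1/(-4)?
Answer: 2704/529 ≈ 5.1115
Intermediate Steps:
M(g) = -1/4
J(u, L) = L*u
(J(M(-5), -9) + 1/(11 + 81))**2 = (-9*(-1/4) + 1/(11 + 81))**2 = (9/4 + 1/92)**2 = (52/23)**2 = 2704/529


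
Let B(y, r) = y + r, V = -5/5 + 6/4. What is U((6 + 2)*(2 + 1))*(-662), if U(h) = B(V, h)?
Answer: -16219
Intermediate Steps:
V = 1/2 (V = -5*1/5 + 6*(1/4) = -1 + 3/2 = 1/2 ≈ 0.50000)
B(y, r) = r + y
U(h) = 1/2 + h (U(h) = h + 1/2 = 1/2 + h)
U((6 + 2)*(2 + 1))*(-662) = (1/2 + (6 + 2)*(2 + 1))*(-662) = (1/2 + 8*3)*(-662) = (1/2 + 24)*(-662) = (49/2)*(-662) = -16219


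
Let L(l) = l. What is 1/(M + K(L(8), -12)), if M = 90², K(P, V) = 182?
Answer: 1/8282 ≈ 0.00012074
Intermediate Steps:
M = 8100
1/(M + K(L(8), -12)) = 1/(8100 + 182) = 1/8282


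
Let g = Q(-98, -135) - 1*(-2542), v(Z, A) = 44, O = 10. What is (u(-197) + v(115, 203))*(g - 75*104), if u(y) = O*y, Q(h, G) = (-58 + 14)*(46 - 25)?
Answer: 11906532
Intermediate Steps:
Q(h, G) = -924 (Q(h, G) = -44*21 = -924)
u(y) = 10*y
g = 1618 (g = -924 - 1*(-2542) = -924 + 2542 = 1618)
(u(-197) + v(115, 203))*(g - 75*104) = (10*(-197) + 44)*(1618 - 75*104) = (-1970 + 44)*(1618 - 7800) = -1926*(-6182) = 11906532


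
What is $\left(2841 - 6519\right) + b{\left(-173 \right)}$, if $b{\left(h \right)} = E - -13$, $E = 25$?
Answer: $-3640$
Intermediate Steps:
$b{\left(h \right)} = 38$ ($b{\left(h \right)} = 25 - -13 = 25 + 13 = 38$)
$\left(2841 - 6519\right) + b{\left(-173 \right)} = \left(2841 - 6519\right) + 38 = -3678 + 38 = -3640$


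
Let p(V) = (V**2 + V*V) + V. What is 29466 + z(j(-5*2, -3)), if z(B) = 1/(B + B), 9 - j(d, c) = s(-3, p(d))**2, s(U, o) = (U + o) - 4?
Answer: 1973043359/66960 ≈ 29466.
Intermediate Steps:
p(V) = V + 2*V**2 (p(V) = (V**2 + V**2) + V = 2*V**2 + V = V + 2*V**2)
s(U, o) = -4 + U + o
j(d, c) = 9 - (-7 + d*(1 + 2*d))**2 (j(d, c) = 9 - (-4 - 3 + d*(1 + 2*d))**2 = 9 - (-7 + d*(1 + 2*d))**2)
z(B) = 1/(2*B)
29466 + z(j(-5*2, -3)) = 29466 + 1/(2*(9 - (-7 + (-5*2)*(1 + 2*(-5*2)))**2)) = 29466 + 1/(2*(9 - (-7 - 10*(1 + 2*(-10)))**2)) = 29466 + 1/(2*(9 - (-7 - 10*(1 - 20))**2)) = 29466 + 1/(2*(9 - (-7 - 10*(-19))**2)) = 29466 + 1/(2*(9 - (-7 + 190)**2)) = 29466 + 1/(2*(9 - 1*183**2)) = 29466 + 1/(2*(9 - 1*33489)) = 29466 + 1/(2*(9 - 33489)) = 29466 + (1/2)/(-33480) = 29466 + (1/2)*(-1/33480) = 29466 - 1/66960 = 1973043359/66960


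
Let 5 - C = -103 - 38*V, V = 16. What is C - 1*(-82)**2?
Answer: -6008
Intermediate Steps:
C = 716 (C = 5 - (-103 - 38*16) = 5 - (-103 - 608) = 5 - 1*(-711) = 5 + 711 = 716)
C - 1*(-82)**2 = 716 - 1*(-82)**2 = 716 - 1*6724 = 716 - 6724 = -6008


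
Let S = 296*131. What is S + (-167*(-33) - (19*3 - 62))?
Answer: 44292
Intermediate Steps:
S = 38776
S + (-167*(-33) - (19*3 - 62)) = 38776 + (-167*(-33) - (19*3 - 62)) = 38776 + (5511 - (57 - 62)) = 38776 + (5511 - 1*(-5)) = 38776 + (5511 + 5) = 38776 + 5516 = 44292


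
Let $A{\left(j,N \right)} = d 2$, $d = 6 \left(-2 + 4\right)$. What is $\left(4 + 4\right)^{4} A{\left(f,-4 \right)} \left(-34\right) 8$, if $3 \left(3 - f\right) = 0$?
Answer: $-26738688$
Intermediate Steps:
$f = 3$ ($f = 3 - 0 = 3 + 0 = 3$)
$d = 12$ ($d = 6 \cdot 2 = 12$)
$A{\left(j,N \right)} = 24$ ($A{\left(j,N \right)} = 12 \cdot 2 = 24$)
$\left(4 + 4\right)^{4} A{\left(f,-4 \right)} \left(-34\right) 8 = \left(4 + 4\right)^{4} \cdot 24 \left(-34\right) 8 = 8^{4} \cdot 24 \left(-34\right) 8 = 4096 \cdot 24 \left(-34\right) 8 = 98304 \left(-34\right) 8 = \left(-3342336\right) 8 = -26738688$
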